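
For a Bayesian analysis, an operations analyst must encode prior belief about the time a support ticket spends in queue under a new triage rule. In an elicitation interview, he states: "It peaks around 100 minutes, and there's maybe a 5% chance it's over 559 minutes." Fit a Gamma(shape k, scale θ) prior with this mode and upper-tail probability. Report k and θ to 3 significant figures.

k ≈ 1.79, θ ≈ 127

Gamma(k,θ) with k>1 has mode (k−1)θ, so θ = 100/(k−1).
Need P(X < 559) = 0.95 with θ tied to k this way. Start at k = 2, θ = 100: P(X<559) ≈ 0.975.
Too high — lower k to spread out. Iterating converges to k ≈ 1.79.
Then θ = 100/(1.79−1) ≈ 127.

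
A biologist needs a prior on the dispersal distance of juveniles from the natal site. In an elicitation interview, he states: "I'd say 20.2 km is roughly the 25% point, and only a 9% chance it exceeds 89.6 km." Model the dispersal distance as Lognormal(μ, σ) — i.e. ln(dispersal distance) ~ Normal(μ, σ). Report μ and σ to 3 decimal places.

μ ≈ 3.504, σ ≈ 0.739

If T ~ Lognormal(μ,σ) then ln T ~ Normal(μ,σ), so the p-quantile of ln T is μ + z_p·σ.
ln(20.2) = 3.006 and ln(89.6) = 4.495; z_{0.25} = -0.6745, z_{0.91} = 1.341.
σ = (4.495 − 3.006)/(1.341 − (-0.6745)) = 0.739.
μ = 3.006 − (-0.6745)·0.739 = 3.504.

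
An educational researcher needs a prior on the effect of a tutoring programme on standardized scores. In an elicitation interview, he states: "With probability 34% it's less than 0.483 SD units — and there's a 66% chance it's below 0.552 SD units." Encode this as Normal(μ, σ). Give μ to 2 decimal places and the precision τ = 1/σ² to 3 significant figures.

μ = 0.52, τ = 143

The p-quantile of Normal(μ,σ) is μ + z_p·σ, with z_{0.34} = -0.4125 and z_{0.66} = 0.4125.
Eliminate σ: μ = (z₂·x₁ − z₁·x₂)/(z₂ − z₁) = (0.4125·0.483 − (-0.4125)·0.552)/0.8249 = 0.52.
Then σ = (x₂ − x₁)/(z₂ − z₁) = (0.552 − 0.483)/0.8249 = 0.08.
Precision τ = 1/σ² = 1/0.08364² = 143.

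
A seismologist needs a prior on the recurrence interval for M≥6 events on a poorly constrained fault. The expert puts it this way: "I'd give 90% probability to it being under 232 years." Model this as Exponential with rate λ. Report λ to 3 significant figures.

P(T < 232.0) = 1 − e^(−λ·232.0) = 0.9, so λ = −ln(1−0.9)/232.0 = −ln(0.1)/232.0 = 0.00992.

λ ≈ 0.00992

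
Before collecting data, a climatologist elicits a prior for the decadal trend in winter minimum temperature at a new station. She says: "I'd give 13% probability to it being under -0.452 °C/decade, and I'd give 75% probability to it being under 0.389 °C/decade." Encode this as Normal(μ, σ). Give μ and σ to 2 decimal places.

For Normal(μ,σ), the p-quantile is μ + z_p·σ. Here z_{0.13} = -1.126, z_{0.75} = 0.6745.
So -0.452 = μ − 1.126σ and 0.389 = μ + 0.6745σ.
Subtracting: σ = (0.389 − -0.452)/(0.6745 − (-1.126)) = 0.47.
Then μ = -0.452 − (-1.126)·0.47 = 0.07.

μ = 0.07, σ = 0.47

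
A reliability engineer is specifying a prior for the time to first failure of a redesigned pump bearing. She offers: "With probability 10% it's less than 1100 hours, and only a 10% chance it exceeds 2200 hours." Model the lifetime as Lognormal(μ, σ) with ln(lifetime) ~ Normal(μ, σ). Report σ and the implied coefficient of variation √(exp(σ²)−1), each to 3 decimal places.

σ ≈ 0.270, CV ≈ 0.275

If T ~ Lognormal(μ,σ) then ln T ~ Normal(μ,σ), so the p-quantile of ln T is μ + z_p·σ.
ln(1100) = 7.003 and ln(2200) = 7.696; z_{0.1} = -1.282, z_{0.9} = 1.282.
σ = (7.696 − 7.003)/(1.282 − (-1.282)) = 0.270.
μ = 7.003 − (-1.282)·0.270 = 7.350.
CV = √(exp(σ²)−1) = √(exp(0.0731)−1) = 0.275.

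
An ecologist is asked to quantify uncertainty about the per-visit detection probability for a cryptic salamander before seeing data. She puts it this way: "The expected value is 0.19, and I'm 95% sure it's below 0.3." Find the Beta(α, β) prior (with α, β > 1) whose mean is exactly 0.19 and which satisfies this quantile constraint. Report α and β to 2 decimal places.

With mean 0.19 fixed, write α = 0.19s, β = 0.81s where s = α+β.
Need P(θ < 0.3) = 0.95 under Beta(0.19s, 0.81s). Normal approximation: (q−m)/√(m(1−m)/s) ≈ z_{0.95} = 1.64, so s ≈ 0.19·0.81·(1.64)²/(0.3−0.19)² = 34.4.
At s = 34.4: P(θ<0.3) ≈ 0.939. Adjusting to match 0.95 gives s ≈ 39.37.
So α = 0.19·39.37 ≈ 7.48, β = 0.81·39.37 ≈ 31.89.

α ≈ 7.48, β ≈ 31.89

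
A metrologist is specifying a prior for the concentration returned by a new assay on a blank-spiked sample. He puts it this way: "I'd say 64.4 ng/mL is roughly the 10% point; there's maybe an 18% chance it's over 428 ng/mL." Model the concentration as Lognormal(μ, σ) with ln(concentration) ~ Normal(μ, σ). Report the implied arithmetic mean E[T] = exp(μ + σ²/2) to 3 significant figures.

If T ~ Lognormal(μ,σ) then ln T ~ Normal(μ,σ), so the p-quantile of ln T is μ + z_p·σ.
ln(64.4) = 4.165 and ln(428) = 6.059; z_{0.1} = -1.282, z_{0.82} = 0.9154.
σ = (6.059 − 4.165)/(0.9154 − (-1.282)) = 0.862.
μ = 4.165 − (-1.282)·0.862 = 5.270.
E[T] = exp(μ + σ²/2) = exp(5.270 + 0.3716) = 282 ng/mL.

E[T] ≈ 282 ng/mL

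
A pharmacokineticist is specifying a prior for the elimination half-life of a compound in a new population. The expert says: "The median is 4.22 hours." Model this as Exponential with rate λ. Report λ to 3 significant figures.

λ ≈ 0.164

Exponential median = ln 2 / λ, so λ = ln 2 / 4.22 = 0.164.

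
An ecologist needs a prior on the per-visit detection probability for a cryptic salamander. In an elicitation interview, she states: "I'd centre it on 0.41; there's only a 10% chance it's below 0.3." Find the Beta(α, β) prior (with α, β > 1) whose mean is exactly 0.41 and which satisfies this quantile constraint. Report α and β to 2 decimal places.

With mean 0.41 fixed, write α = 0.41s, β = 0.59s where s = α+β.
Need P(θ < 0.3) = 0.1 under Beta(0.41s, 0.59s). Normal approximation: (q−m)/√(m(1−m)/s) ≈ z_{0.1} = -1.28, so s ≈ 0.41·0.59·(-1.28)²/(0.3−0.41)² = 32.8.
At s = 32.8: P(θ<0.3) ≈ 0.096. Adjusting to match 0.1 gives s ≈ 31.71.
So α = 0.41·31.71 ≈ 13.00, β = 0.59·31.71 ≈ 18.71.

α ≈ 13.00, β ≈ 18.71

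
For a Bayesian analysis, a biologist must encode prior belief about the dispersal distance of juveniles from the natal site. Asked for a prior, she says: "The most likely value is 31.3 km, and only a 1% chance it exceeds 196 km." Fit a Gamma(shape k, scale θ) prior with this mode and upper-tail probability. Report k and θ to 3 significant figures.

Gamma(k,θ) with k>1 has mode (k−1)θ, so θ = 31.3/(k−1).
Need P(X < 196) = 0.99 with θ tied to k this way. Start at k = 2, θ = 31.3: P(X<196) ≈ 0.986.
Too low — raise k to concentrate. Iterating converges to k ≈ 2.09.
Then θ = 31.3/(2.09−1) ≈ 28.8.

k ≈ 2.09, θ ≈ 28.8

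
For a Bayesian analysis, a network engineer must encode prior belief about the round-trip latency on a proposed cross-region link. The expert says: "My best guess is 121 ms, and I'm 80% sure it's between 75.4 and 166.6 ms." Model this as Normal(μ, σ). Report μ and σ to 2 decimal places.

μ = 121.00, σ = 35.58

A symmetric 80% interval runs μ ± z·σ with z = 1.282.
Half-width = 45.6, so σ = 45.6/1.282 = 35.58.
μ is the stated best guess, 121.00.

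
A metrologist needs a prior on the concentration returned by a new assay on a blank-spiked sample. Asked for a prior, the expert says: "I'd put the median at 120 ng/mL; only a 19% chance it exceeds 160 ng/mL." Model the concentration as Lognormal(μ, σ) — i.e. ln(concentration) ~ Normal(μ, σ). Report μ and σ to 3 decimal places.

If T ~ Lognormal(μ,σ) then ln T ~ Normal(μ,σ), so the p-quantile of ln T is μ + z_p·σ.
ln(120) = 4.787 and ln(160) = 5.075; z_{0.5} = 0, z_{0.81} = 0.8779.
σ = (5.075 − 4.787)/(0.8779 − (0)) = 0.328.
μ = 4.787 − (0)·0.328 = 4.787.

μ ≈ 4.787, σ ≈ 0.328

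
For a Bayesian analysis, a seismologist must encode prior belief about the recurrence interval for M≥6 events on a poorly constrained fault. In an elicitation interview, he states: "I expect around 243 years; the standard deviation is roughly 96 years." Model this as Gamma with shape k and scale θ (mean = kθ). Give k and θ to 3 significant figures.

For Gamma(k, scale θ): mean = kθ, variance = kθ², so CV = 1/√k.
CV = SD/mean = 96/243 = 0.3951, hence k = 1/CV² = 6.41.
Then θ = mean/k = 243/6.41 = 37.9.

k ≈ 6.41, θ ≈ 37.9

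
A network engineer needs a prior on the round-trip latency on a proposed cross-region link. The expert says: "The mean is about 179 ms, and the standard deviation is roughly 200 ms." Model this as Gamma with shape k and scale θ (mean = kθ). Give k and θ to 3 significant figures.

k ≈ 0.801, θ ≈ 223

For Gamma(k, scale θ): mean = kθ, variance = kθ², so CV = 1/√k.
CV = SD/mean = 200/179 = 1.117, hence k = 1/CV² = 0.801.
Then θ = mean/k = 179/0.801 = 223.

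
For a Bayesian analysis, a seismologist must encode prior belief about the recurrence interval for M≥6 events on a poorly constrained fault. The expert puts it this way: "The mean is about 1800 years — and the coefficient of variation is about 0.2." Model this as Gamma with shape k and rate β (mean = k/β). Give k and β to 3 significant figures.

For Gamma(k, rate β): mean = k/β, variance = k/β², so CV = 1/√k.
CV = 0.2, hence k = 1/CV² = 25.
Then β = k/mean = 25/1800 = 0.0139.

k ≈ 25, β ≈ 0.0139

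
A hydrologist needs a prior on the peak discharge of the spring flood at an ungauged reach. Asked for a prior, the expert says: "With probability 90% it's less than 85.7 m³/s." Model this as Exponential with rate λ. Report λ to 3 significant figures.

λ ≈ 0.0269

P(T < 85.7) = 1 − e^(−λ·85.7) = 0.9, so λ = −ln(1−0.9)/85.7 = −ln(0.1)/85.7 = 0.0269.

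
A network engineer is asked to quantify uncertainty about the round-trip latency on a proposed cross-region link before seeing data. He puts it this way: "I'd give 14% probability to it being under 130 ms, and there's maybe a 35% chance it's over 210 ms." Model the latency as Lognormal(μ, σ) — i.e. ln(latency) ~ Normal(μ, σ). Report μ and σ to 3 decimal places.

μ ≈ 5.221, σ ≈ 0.327

If T ~ Lognormal(μ,σ) then ln T ~ Normal(μ,σ), so the p-quantile of ln T is μ + z_p·σ.
ln(130) = 4.868 and ln(210) = 5.347; z_{0.14} = -1.08, z_{0.65} = 0.3853.
σ = (5.347 − 4.868)/(0.3853 − (-1.08)) = 0.327.
μ = 4.868 − (-1.08)·0.327 = 5.221.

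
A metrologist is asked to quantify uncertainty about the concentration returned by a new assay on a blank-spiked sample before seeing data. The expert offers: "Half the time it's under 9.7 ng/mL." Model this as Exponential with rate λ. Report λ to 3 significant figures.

Exponential median = ln 2 / λ, so λ = ln 2 / 9.7 = 0.0715.

λ ≈ 0.0715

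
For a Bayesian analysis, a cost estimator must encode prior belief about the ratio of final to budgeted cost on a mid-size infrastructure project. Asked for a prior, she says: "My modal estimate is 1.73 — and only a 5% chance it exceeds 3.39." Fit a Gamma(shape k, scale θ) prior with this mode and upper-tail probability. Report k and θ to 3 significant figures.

Gamma(k,θ) with k>1 has mode (k−1)θ, so θ = 1.73/(k−1).
Need P(X < 3.39) = 0.95 with θ tied to k this way. Start at k = 2, θ = 1.73: P(X<3.39) ≈ 0.583.
Too low — raise k to concentrate. Iterating converges to k ≈ 7.13.
Then θ = 1.73/(7.13−1) ≈ 0.282.

k ≈ 7.13, θ ≈ 0.282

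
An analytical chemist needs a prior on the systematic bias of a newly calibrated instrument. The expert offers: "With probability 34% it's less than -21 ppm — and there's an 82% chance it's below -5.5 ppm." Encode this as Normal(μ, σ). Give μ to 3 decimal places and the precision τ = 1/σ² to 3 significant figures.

μ = -16.185, τ = 0.00734

The p-quantile of Normal(μ,σ) is μ + z_p·σ, with z_{0.34} = -0.4125 and z_{0.82} = 0.9154.
Eliminate σ: μ = (z₂·x₁ − z₁·x₂)/(z₂ − z₁) = (0.9154·-21 − (-0.4125)·-5.5)/1.328 = -16.185.
Then σ = (x₂ − x₁)/(z₂ − z₁) = (-5.5 − -21)/1.328 = 11.673.
Precision τ = 1/σ² = 1/11.67² = 0.00734.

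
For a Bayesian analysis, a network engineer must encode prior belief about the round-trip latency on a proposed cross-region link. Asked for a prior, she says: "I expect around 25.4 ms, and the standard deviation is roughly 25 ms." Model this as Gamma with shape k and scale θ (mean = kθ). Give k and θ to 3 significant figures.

k ≈ 1.03, θ ≈ 24.6

For Gamma(k, scale θ): mean = kθ, variance = kθ², so CV = 1/√k.
CV = SD/mean = 25/25.4 = 0.9843, hence k = 1/CV² = 1.03.
Then θ = mean/k = 25.4/1.03 = 24.6.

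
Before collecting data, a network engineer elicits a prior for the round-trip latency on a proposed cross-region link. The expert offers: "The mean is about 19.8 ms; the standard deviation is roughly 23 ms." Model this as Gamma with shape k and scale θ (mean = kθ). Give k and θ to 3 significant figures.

For Gamma(k, scale θ): mean = kθ, variance = kθ², so CV = 1/√k.
CV = SD/mean = 23/19.8 = 1.162, hence k = 1/CV² = 0.741.
Then θ = mean/k = 19.8/0.741 = 26.7.

k ≈ 0.741, θ ≈ 26.7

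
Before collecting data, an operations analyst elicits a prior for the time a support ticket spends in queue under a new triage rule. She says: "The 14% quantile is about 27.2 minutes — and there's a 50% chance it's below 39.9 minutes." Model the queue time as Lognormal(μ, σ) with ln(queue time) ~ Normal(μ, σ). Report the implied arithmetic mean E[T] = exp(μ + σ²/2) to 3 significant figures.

If T ~ Lognormal(μ,σ) then ln T ~ Normal(μ,σ), so the p-quantile of ln T is μ + z_p·σ.
ln(27.2) = 3.303 and ln(39.9) = 3.686; z_{0.14} = -1.08, z_{0.5} = 0.
σ = (3.686 − 3.303)/(0 − (-1.08)) = 0.355.
μ = 3.303 − (-1.08)·0.355 = 3.686.
E[T] = exp(μ + σ²/2) = exp(3.686 + 0.0629) = 42.5 minutes.

E[T] ≈ 42.5 minutes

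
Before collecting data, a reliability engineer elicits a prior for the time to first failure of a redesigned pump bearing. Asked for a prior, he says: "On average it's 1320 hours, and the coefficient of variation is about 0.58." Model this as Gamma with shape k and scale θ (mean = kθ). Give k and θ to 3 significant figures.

k ≈ 2.97, θ ≈ 444

For Gamma(k, scale θ): mean = kθ, variance = kθ², so CV = 1/√k.
CV = 0.58, hence k = 1/CV² = 2.97.
Then θ = mean/k = 1320/2.97 = 444.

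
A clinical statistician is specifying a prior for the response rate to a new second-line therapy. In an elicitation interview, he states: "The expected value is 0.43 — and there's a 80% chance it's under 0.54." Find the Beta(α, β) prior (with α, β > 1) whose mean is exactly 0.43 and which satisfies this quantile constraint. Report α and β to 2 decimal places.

α ≈ 6.12, β ≈ 8.11

With mean 0.43 fixed, write α = 0.43s, β = 0.57s where s = α+β.
Need P(θ < 0.54) = 0.8 under Beta(0.43s, 0.57s). Normal approximation: (q−m)/√(m(1−m)/s) ≈ z_{0.8} = 0.842, so s ≈ 0.43·0.57·(0.842)²/(0.54−0.43)² = 14.3.
At s = 14.3: P(θ<0.54) ≈ 0.801. Adjusting to match 0.8 gives s ≈ 14.23.
So α = 0.43·14.23 ≈ 6.12, β = 0.57·14.23 ≈ 8.11.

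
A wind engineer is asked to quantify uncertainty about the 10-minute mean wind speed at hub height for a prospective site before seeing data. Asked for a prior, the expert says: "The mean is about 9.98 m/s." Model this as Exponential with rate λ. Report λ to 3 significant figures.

λ ≈ 0.1

Exponential mean = 1/λ, so λ = 1/9.98 = 0.1.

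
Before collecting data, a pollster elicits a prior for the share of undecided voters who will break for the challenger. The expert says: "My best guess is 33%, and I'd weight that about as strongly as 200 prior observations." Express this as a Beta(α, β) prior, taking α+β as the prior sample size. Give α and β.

α = 66, β = 134

Under the effective-sample-size interpretation, Beta(α, β) has prior mean α/(α+β) and prior sample size α+β.
So α+β = 200 and α/(α+β) = 0.33, giving α = 0.33·200 = 66 and β = 200 − 66 = 134.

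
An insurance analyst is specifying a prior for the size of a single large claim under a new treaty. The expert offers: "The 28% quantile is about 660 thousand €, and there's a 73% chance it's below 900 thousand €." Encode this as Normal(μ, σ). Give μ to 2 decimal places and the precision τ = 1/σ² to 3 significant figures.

For Normal(μ,σ), the p-quantile is μ + z_p·σ. Here z_{0.28} = -0.5828, z_{0.73} = 0.6128.
So 660 = μ − 0.5828σ and 900 = μ + 0.6128σ.
Subtracting: σ = (900 − 660)/(0.6128 − (-0.5828)) = 200.73.
Then μ = 660 − (-0.5828)·200.73 = 776.99.
Precision τ = 1/σ² = 1/200.7² = 2.48e-05.

μ = 776.99, τ = 2.48e-05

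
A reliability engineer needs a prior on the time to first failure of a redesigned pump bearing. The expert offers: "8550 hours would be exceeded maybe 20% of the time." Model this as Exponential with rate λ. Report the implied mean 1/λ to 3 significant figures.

mean ≈ 5310 hours

P(T > 8550.0) = e^(−λ·8550.0) = 0.2, so λ = −ln(0.2)/8550.0 = 0.000188.
Mean = 1/λ = 5310 hours.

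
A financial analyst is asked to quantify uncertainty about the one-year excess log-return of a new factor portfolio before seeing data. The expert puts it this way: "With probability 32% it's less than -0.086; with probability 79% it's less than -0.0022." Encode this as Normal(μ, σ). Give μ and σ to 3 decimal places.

μ = -0.055, σ = 0.066

The p-quantile of Normal(μ,σ) is μ + z_p·σ, with z_{0.32} = -0.4677 and z_{0.79} = 0.8064.
Eliminate σ: μ = (z₂·x₁ − z₁·x₂)/(z₂ − z₁) = (0.8064·-0.086 − (-0.4677)·-0.0022)/1.274 = -0.055.
Then σ = (x₂ − x₁)/(z₂ − z₁) = (-0.0022 − -0.086)/1.274 = 0.066.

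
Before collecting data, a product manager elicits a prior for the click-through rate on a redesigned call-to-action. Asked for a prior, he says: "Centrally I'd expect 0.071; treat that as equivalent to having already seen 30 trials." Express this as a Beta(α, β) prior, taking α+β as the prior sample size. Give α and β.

α = 2.13, β = 27.87

Under the effective-sample-size interpretation, Beta(α, β) has prior mean α/(α+β) and prior sample size α+β.
So α+β = 30 and α/(α+β) = 0.071, giving α = 0.071·30 = 2.13 and β = 30 − 2.13 = 27.87.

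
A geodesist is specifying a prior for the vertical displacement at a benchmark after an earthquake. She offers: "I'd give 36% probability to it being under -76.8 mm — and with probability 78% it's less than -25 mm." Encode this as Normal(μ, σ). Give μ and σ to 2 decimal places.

For Normal(μ,σ), the p-quantile is μ + z_p·σ. Here z_{0.36} = -0.3585, z_{0.78} = 0.7722.
So -76.8 = μ − 0.3585σ and -25 = μ + 0.7722σ.
Subtracting: σ = (-25 − -76.8)/(0.7722 − (-0.3585)) = 45.81.
Then μ = -76.8 − (-0.3585)·45.81 = -60.38.

μ = -60.38, σ = 45.81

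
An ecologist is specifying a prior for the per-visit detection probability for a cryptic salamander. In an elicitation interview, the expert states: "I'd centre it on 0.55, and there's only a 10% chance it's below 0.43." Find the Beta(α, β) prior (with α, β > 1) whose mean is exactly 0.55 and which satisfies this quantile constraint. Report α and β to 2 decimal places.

α ≈ 15.54, β ≈ 12.72

With mean 0.55 fixed, write α = 0.55s, β = 0.45s where s = α+β.
Need P(θ < 0.43) = 0.1 under Beta(0.55s, 0.45s). Normal approximation: (q−m)/√(m(1−m)/s) ≈ z_{0.1} = -1.28, so s ≈ 0.55·0.45·(-1.28)²/(0.43−0.55)² = 28.2.
At s = 28.2: P(θ<0.43) ≈ 0.100. Adjusting to match 0.1 gives s ≈ 28.26.
So α = 0.55·28.26 ≈ 15.54, β = 0.45·28.26 ≈ 12.72.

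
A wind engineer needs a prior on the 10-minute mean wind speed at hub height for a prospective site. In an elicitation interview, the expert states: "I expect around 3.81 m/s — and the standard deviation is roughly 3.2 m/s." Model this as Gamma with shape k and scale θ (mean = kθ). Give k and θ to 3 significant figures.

k ≈ 1.42, θ ≈ 2.69

For Gamma(k, scale θ): mean = kθ, variance = kθ², so CV = 1/√k.
CV = SD/mean = 3.2/3.81 = 0.8399, hence k = 1/CV² = 1.42.
Then θ = mean/k = 3.81/1.42 = 2.69.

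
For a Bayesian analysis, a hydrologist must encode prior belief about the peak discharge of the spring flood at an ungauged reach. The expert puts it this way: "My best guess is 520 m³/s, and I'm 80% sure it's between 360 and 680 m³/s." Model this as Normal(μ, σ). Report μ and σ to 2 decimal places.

A symmetric 80% interval runs μ ± z·σ with z = 1.282.
Half-width = 160, so σ = 160/1.282 = 124.85.
μ is the stated best guess, 520.00.

μ = 520.00, σ = 124.85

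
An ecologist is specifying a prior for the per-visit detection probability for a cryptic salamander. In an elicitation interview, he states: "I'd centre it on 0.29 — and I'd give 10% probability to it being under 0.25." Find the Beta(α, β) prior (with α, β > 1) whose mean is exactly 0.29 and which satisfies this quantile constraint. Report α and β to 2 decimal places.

α ≈ 59.80, β ≈ 146.41

With mean 0.29 fixed, write α = 0.29s, β = 0.71s where s = α+β.
Need P(θ < 0.25) = 0.1 under Beta(0.29s, 0.71s). Normal approximation: (q−m)/√(m(1−m)/s) ≈ z_{0.1} = -1.28, so s ≈ 0.29·0.71·(-1.28)²/(0.25−0.29)² = 211.4.
At s = 211.4: P(θ<0.25) ≈ 0.097. Adjusting to match 0.1 gives s ≈ 206.21.
So α = 0.29·206.21 ≈ 59.80, β = 0.71·206.21 ≈ 146.41.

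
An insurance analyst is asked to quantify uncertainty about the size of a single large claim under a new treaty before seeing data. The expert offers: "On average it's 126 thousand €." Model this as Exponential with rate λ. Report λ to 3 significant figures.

λ ≈ 0.00794

Exponential mean = 1/λ, so λ = 1/126.0 = 0.00794.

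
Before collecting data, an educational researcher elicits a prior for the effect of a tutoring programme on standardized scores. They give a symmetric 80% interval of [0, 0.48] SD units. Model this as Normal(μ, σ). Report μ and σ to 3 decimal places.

μ = 0.240, σ = 0.187

A symmetric 80% interval runs μ ± z·σ with z = 1.282.
Half-width = 0.24, so σ = 0.24/1.282 = 0.187.
μ is the interval midpoint, 0.240.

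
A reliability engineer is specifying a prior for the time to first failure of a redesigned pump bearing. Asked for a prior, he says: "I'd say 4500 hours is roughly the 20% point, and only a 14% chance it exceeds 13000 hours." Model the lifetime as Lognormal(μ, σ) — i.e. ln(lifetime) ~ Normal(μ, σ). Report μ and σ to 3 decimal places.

μ ≈ 8.876, σ ≈ 0.552

If T ~ Lognormal(μ,σ) then ln T ~ Normal(μ,σ), so the p-quantile of ln T is μ + z_p·σ.
ln(4500) = 8.412 and ln(13000) = 9.473; z_{0.2} = -0.8416, z_{0.86} = 1.08.
σ = (9.473 − 8.412)/(1.08 − (-0.8416)) = 0.552.
μ = 8.412 − (-0.8416)·0.552 = 8.876.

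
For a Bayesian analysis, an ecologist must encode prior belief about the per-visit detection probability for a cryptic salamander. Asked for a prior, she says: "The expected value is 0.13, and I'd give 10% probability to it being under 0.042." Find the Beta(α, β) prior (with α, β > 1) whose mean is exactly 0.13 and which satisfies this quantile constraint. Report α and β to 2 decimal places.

With mean 0.13 fixed, write α = 0.13s, β = 0.87s where s = α+β.
Need P(θ < 0.042) = 0.1 under Beta(0.13s, 0.87s). Normal approximation: (q−m)/√(m(1−m)/s) ≈ z_{0.1} = -1.28, so s ≈ 0.13·0.87·(-1.28)²/(0.042−0.13)² = 24.0.
At s = 24.0: P(θ<0.042) ≈ 0.059. Adjusting to match 0.1 gives s ≈ 17.54.
So α = 0.13·17.54 ≈ 2.28, β = 0.87·17.54 ≈ 15.26.

α ≈ 2.28, β ≈ 15.26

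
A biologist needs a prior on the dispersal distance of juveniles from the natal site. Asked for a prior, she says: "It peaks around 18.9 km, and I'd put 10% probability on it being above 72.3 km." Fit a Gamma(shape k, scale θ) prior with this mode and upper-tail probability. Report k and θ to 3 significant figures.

k ≈ 2.03, θ ≈ 18.4

Gamma(k,θ) with k>1 has mode (k−1)θ, so θ = 18.9/(k−1).
Need P(X < 72.3) = 0.9 with θ tied to k this way. Start at k = 2, θ = 18.9: P(X<72.3) ≈ 0.895.
Too low — raise k to concentrate. Iterating converges to k ≈ 2.03.
Then θ = 18.9/(2.03−1) ≈ 18.4.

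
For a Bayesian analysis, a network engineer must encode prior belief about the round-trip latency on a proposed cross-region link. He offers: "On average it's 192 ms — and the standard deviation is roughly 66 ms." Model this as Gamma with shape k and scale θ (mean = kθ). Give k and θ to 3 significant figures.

k ≈ 8.46, θ ≈ 22.7

For Gamma(k, scale θ): mean = kθ, variance = kθ², so CV = 1/√k.
CV = SD/mean = 66/192 = 0.3438, hence k = 1/CV² = 8.46.
Then θ = mean/k = 192/8.46 = 22.7.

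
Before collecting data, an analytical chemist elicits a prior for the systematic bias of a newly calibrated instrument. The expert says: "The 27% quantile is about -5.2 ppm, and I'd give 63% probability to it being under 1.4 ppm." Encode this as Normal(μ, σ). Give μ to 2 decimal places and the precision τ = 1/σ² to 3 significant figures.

The p-quantile of Normal(μ,σ) is μ + z_p·σ, with z_{0.27} = -0.6128 and z_{0.63} = 0.3319.
Eliminate σ: μ = (z₂·x₁ − z₁·x₂)/(z₂ − z₁) = (0.3319·-5.2 − (-0.6128)·1.4)/0.9447 = -0.92.
Then σ = (x₂ − x₁)/(z₂ − z₁) = (1.4 − -5.2)/0.9447 = 6.99.
Precision τ = 1/σ² = 1/6.987² = 0.0205.

μ = -0.92, τ = 0.0205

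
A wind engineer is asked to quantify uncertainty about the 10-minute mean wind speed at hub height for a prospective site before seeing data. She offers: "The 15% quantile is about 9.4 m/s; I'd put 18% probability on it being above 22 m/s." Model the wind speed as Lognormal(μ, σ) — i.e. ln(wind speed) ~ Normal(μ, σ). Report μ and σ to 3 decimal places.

μ ≈ 2.692, σ ≈ 0.436

If T ~ Lognormal(μ,σ) then ln T ~ Normal(μ,σ), so the p-quantile of ln T is μ + z_p·σ.
ln(9.4) = 2.241 and ln(22) = 3.091; z_{0.15} = -1.036, z_{0.82} = 0.9154.
σ = (3.091 − 2.241)/(0.9154 − (-1.036)) = 0.436.
μ = 2.241 − (-1.036)·0.436 = 2.692.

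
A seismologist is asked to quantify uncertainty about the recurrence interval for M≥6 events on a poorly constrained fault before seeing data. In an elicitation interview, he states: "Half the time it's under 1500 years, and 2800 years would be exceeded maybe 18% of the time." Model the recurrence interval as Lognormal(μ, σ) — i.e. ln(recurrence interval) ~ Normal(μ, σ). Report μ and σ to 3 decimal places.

If T ~ Lognormal(μ,σ) then ln T ~ Normal(μ,σ), so the p-quantile of ln T is μ + z_p·σ.
ln(1500) = 7.313 and ln(2800) = 7.937; z_{0.5} = 0, z_{0.82} = 0.9154.
σ = (7.937 − 7.313)/(0.9154 − (0)) = 0.682.
μ = 7.313 − (0)·0.682 = 7.313.

μ ≈ 7.313, σ ≈ 0.682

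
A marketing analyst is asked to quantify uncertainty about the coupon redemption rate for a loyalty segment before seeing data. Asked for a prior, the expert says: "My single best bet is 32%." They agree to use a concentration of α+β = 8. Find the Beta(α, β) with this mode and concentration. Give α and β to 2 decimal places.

α = 2.92, β = 5.08

For α,β > 1 the Beta mode is (α−1)/(α+β−2). With α+β = 8, the mode is (α−1)/6.
Set (α−1)/6 = 0.32 → α = 1 + 0.32·6 = 2.92.
β = 8 − α = 5.08.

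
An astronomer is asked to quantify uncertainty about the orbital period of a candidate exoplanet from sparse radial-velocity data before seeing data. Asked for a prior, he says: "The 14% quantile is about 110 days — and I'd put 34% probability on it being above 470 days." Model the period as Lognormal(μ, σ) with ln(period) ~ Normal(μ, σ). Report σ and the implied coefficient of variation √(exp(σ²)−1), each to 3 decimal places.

σ ≈ 0.973, CV ≈ 1.256

If T ~ Lognormal(μ,σ) then ln T ~ Normal(μ,σ), so the p-quantile of ln T is μ + z_p·σ.
ln(110) = 4.7 and ln(470) = 6.153; z_{0.14} = -1.08, z_{0.66} = 0.4125.
σ = (6.153 − 4.7)/(0.4125 − (-1.08)) = 0.973.
μ = 4.7 − (-1.08)·0.973 = 5.751.
CV = √(exp(σ²)−1) = √(exp(0.9464)−1) = 1.256.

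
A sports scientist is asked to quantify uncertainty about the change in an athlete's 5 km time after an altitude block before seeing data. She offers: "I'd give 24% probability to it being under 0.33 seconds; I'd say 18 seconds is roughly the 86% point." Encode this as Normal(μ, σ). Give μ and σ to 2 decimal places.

For Normal(μ,σ), the p-quantile is μ + z_p·σ. Here z_{0.24} = -0.7063, z_{0.86} = 1.08.
So 0.33 = μ − 0.7063σ and 18 = μ + 1.08σ.
Subtracting: σ = (18 − 0.33)/(1.08 − (-0.7063)) = 9.89.
Then μ = 0.33 − (-0.7063)·9.89 = 7.32.

μ = 7.32, σ = 9.89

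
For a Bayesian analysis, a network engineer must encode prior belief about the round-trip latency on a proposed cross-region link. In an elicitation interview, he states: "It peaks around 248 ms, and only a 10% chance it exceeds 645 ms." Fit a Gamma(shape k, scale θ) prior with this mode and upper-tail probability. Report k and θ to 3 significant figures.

k ≈ 3.1, θ ≈ 118

Gamma(k,θ) with k>1 has mode (k−1)θ, so θ = 248/(k−1).
Need P(X < 645) = 0.9 with θ tied to k this way. Start at k = 2, θ = 248: P(X<645) ≈ 0.733.
Too low — raise k to concentrate. Iterating converges to k ≈ 3.1.
Then θ = 248/(3.1−1) ≈ 118.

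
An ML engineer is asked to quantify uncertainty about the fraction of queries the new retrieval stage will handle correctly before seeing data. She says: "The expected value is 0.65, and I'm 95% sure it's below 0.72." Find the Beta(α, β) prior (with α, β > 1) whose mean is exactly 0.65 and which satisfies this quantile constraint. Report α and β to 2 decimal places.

With mean 0.65 fixed, write α = 0.65s, β = 0.35s where s = α+β.
Need P(θ < 0.72) = 0.95 under Beta(0.65s, 0.35s). Normal approximation: (q−m)/√(m(1−m)/s) ≈ z_{0.95} = 1.64, so s ≈ 0.65·0.35·(1.64)²/(0.72−0.65)² = 125.6.
At s = 125.6: P(θ<0.72) ≈ 0.954. Adjusting to match 0.95 gives s ≈ 119.68.
So α = 0.65·119.68 ≈ 77.79, β = 0.35·119.68 ≈ 41.89.

α ≈ 77.79, β ≈ 41.89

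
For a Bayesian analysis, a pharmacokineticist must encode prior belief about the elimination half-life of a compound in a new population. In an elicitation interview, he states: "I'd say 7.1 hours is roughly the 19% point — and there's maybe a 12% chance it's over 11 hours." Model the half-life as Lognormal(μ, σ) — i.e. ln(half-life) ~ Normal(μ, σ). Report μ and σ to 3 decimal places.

If T ~ Lognormal(μ,σ) then ln T ~ Normal(μ,σ), so the p-quantile of ln T is μ + z_p·σ.
ln(7.1) = 1.96 and ln(11) = 2.398; z_{0.19} = -0.8779, z_{0.88} = 1.175.
σ = (2.398 − 1.96)/(1.175 − (-0.8779)) = 0.213.
μ = 1.96 − (-0.8779)·0.213 = 2.147.

μ ≈ 2.147, σ ≈ 0.213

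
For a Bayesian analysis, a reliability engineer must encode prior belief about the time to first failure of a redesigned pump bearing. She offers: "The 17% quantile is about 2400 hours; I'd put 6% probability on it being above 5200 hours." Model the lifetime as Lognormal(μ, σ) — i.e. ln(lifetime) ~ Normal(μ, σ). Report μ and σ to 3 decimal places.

μ ≈ 8.077, σ ≈ 0.308

If T ~ Lognormal(μ,σ) then ln T ~ Normal(μ,σ), so the p-quantile of ln T is μ + z_p·σ.
ln(2400) = 7.783 and ln(5200) = 8.556; z_{0.17} = -0.9542, z_{0.94} = 1.555.
σ = (8.556 − 7.783)/(1.555 − (-0.9542)) = 0.308.
μ = 7.783 − (-0.9542)·0.308 = 8.077.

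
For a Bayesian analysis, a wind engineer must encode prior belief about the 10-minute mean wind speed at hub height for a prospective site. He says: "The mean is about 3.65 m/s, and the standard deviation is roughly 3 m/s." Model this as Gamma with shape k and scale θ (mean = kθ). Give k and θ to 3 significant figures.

k ≈ 1.48, θ ≈ 2.47

For Gamma(k, scale θ): mean = kθ, variance = kθ², so CV = 1/√k.
CV = SD/mean = 3/3.65 = 0.8219, hence k = 1/CV² = 1.48.
Then θ = mean/k = 3.65/1.48 = 2.47.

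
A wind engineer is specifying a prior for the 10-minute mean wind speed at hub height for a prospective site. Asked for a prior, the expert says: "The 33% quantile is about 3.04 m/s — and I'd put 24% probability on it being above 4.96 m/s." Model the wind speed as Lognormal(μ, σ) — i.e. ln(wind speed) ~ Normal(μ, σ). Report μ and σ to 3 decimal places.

μ ≈ 1.300, σ ≈ 0.427

If T ~ Lognormal(μ,σ) then ln T ~ Normal(μ,σ), so the p-quantile of ln T is μ + z_p·σ.
ln(3.04) = 1.112 and ln(4.96) = 1.601; z_{0.33} = -0.4399, z_{0.76} = 0.7063.
σ = (1.601 − 1.112)/(0.7063 − (-0.4399)) = 0.427.
μ = 1.112 − (-0.4399)·0.427 = 1.300.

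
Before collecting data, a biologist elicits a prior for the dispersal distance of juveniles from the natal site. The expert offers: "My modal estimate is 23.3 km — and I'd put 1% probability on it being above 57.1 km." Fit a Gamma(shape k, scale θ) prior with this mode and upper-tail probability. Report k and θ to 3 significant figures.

k ≈ 6.87, θ ≈ 3.97

Gamma(k,θ) with k>1 has mode (k−1)θ, so θ = 23.3/(k−1).
Need P(X < 57.1) = 0.99 with θ tied to k this way. Start at k = 2, θ = 23.3: P(X<57.1) ≈ 0.702.
Too low — raise k to concentrate. Iterating converges to k ≈ 6.87.
Then θ = 23.3/(6.87−1) ≈ 3.97.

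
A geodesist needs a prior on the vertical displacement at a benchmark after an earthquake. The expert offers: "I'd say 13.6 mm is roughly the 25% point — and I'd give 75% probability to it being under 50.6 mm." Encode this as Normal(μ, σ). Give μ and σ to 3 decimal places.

μ = 32.100, σ = 27.428

For Normal(μ,σ), the p-quantile is μ + z_p·σ. Here z_{0.25} = -0.6745, z_{0.75} = 0.6745.
So 13.6 = μ − 0.6745σ and 50.6 = μ + 0.6745σ.
Subtracting: σ = (50.6 − 13.6)/(0.6745 − (-0.6745)) = 27.428.
Then μ = 13.6 − (-0.6745)·27.428 = 32.100.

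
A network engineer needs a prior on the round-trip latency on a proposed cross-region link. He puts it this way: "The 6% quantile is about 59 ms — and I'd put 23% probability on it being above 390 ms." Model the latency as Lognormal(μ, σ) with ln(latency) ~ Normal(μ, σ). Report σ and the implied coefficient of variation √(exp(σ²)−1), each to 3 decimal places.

If T ~ Lognormal(μ,σ) then ln T ~ Normal(μ,σ), so the p-quantile of ln T is μ + z_p·σ.
ln(59) = 4.078 and ln(390) = 5.966; z_{0.06} = -1.555, z_{0.77} = 0.7388.
σ = (5.966 − 4.078)/(0.7388 − (-1.555)) = 0.823.
μ = 4.078 − (-1.555)·0.823 = 5.358.
CV = √(exp(σ²)−1) = √(exp(0.6780)−1) = 0.985.

σ ≈ 0.823, CV ≈ 0.985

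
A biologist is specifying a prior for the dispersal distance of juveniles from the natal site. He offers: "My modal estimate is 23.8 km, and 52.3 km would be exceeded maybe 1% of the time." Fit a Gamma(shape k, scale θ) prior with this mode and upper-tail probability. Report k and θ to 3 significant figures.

Gamma(k,θ) with k>1 has mode (k−1)θ, so θ = 23.8/(k−1).
Need P(X < 52.3) = 0.99 with θ tied to k this way. Start at k = 2, θ = 23.8: P(X<52.3) ≈ 0.645.
Too low — raise k to concentrate. Iterating converges to k ≈ 8.78.
Then θ = 23.8/(8.78−1) ≈ 3.06.

k ≈ 8.78, θ ≈ 3.06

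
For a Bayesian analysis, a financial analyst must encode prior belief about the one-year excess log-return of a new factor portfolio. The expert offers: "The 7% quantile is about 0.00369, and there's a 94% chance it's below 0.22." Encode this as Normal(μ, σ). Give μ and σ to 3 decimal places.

μ = 0.109, σ = 0.071

For Normal(μ,σ), the p-quantile is μ + z_p·σ. Here z_{0.07} = -1.476, z_{0.94} = 1.555.
So 0.00369 = μ − 1.476σ and 0.22 = μ + 1.555σ.
Subtracting: σ = (0.22 − 0.00369)/(1.555 − (-1.476)) = 0.071.
Then μ = 0.00369 − (-1.476)·0.071 = 0.109.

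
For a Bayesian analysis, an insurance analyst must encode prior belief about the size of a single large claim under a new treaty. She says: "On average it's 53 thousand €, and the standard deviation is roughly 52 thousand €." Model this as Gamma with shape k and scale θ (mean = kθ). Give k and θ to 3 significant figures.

k ≈ 1.04, θ ≈ 51

For Gamma(k, scale θ): mean = kθ, variance = kθ², so CV = 1/√k.
CV = SD/mean = 52/53 = 0.9811, hence k = 1/CV² = 1.04.
Then θ = mean/k = 53/1.04 = 51.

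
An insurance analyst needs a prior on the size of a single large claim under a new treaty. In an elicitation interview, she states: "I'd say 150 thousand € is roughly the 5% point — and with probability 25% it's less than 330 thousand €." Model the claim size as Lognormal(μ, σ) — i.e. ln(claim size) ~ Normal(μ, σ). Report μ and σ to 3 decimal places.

If T ~ Lognormal(μ,σ) then ln T ~ Normal(μ,σ), so the p-quantile of ln T is μ + z_p·σ.
ln(150) = 5.011 and ln(330) = 5.799; z_{0.05} = -1.645, z_{0.25} = -0.6745.
σ = (5.799 − 5.011)/(-0.6745 − (-1.645)) = 0.813.
μ = 5.011 − (-1.645)·0.813 = 6.347.

μ ≈ 6.347, σ ≈ 0.813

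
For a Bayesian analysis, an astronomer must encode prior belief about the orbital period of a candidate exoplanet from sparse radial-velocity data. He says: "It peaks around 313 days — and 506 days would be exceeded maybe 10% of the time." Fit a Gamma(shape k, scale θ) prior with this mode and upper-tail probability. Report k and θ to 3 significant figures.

Gamma(k,θ) with k>1 has mode (k−1)θ, so θ = 313/(k−1).
Need P(X < 506) = 0.9 with θ tied to k this way. Start at k = 2, θ = 313: P(X<506) ≈ 0.480.
Too low — raise k to concentrate. Iterating converges to k ≈ 9.15.
Then θ = 313/(9.15−1) ≈ 38.4.

k ≈ 9.15, θ ≈ 38.4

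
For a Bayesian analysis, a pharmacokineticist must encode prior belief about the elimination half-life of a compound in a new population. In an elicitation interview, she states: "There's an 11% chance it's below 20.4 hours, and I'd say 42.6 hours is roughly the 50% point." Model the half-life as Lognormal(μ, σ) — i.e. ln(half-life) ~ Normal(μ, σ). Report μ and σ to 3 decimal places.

If T ~ Lognormal(μ,σ) then ln T ~ Normal(μ,σ), so the p-quantile of ln T is μ + z_p·σ.
ln(20.4) = 3.016 and ln(42.6) = 3.752; z_{0.11} = -1.227, z_{0.5} = 0.
σ = (3.752 − 3.016)/(0 − (-1.227)) = 0.600.
μ = 3.016 − (-1.227)·0.600 = 3.752.

μ ≈ 3.752, σ ≈ 0.600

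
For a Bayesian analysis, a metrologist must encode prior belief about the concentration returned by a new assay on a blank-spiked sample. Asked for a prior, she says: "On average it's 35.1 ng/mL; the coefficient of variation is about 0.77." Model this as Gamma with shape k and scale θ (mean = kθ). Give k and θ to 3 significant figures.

k ≈ 1.69, θ ≈ 20.8

For Gamma(k, scale θ): mean = kθ, variance = kθ², so CV = 1/√k.
CV = 0.77, hence k = 1/CV² = 1.69.
Then θ = mean/k = 35.1/1.69 = 20.8.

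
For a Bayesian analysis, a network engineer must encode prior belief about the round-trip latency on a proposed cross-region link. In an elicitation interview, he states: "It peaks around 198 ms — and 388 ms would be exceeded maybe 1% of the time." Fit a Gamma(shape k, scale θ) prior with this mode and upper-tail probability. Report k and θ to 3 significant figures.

k ≈ 11.9, θ ≈ 18.2

Gamma(k,θ) with k>1 has mode (k−1)θ, so θ = 198/(k−1).
Need P(X < 388) = 0.99 with θ tied to k this way. Start at k = 2, θ = 198: P(X<388) ≈ 0.583.
Too low — raise k to concentrate. Iterating converges to k ≈ 11.9.
Then θ = 198/(11.9−1) ≈ 18.2.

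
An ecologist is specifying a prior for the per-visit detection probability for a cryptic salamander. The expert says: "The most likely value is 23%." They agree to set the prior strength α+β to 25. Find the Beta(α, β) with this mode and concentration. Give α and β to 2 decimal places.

For α,β > 1 the Beta mode is (α−1)/(α+β−2). With α+β = 25, the mode is (α−1)/23.
Set (α−1)/23 = 0.23 → α = 1 + 0.23·23 = 6.29.
β = 25 − α = 18.71.

α = 6.29, β = 18.71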